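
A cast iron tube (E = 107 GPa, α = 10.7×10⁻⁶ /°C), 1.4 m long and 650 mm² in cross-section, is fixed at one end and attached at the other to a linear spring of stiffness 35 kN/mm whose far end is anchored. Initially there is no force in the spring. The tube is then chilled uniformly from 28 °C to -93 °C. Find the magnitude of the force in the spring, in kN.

P ≈ 37.2 kN

If the spring were absent the tube would shorten by αΔT L = 10.7×10⁻⁶ × 121 × 1400 = 1.813 mm.
With a force P in the spring, the elastic change of the tube is PL/(AE) and that of the spring is P/k; compatibility requires their sum to equal δ_free.
So P = δ_free / [L/(AE) + 1/k] = 1.813 / [ 1400/(650×107×10³) + 1/(35×10³) ].
P = 1.813 / 4.87×10⁻⁵ = 37220 N.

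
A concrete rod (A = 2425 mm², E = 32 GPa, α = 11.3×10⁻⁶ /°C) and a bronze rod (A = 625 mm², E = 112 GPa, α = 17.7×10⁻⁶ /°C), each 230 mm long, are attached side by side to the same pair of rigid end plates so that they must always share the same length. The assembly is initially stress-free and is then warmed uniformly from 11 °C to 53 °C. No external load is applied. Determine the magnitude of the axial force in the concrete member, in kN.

P ≈ 9.89 kN (tensile in the concrete)

Equilibrium of a rigid end plate with no external load gives equal and opposite internal forces ±P in the two members. Since α_{bronze} > α_{concrete}, heating drives the bronze into compression and the concrete into tension.
Setting the final lengths equal and cancelling L: (α₁ − α₂)ΔT = P/(A₁E₁) + P/(A₂E₂).
|α₁ − α₂|·ΔT = 6.4×10⁻⁶ × 42 = 0.0002688.
1/(A₁E₁) + 1/(A₂E₂) = 1/(2425×32×10³) + 1/(625×112×10³) = 2.717×10⁻⁸ N⁻¹.
So P = 0.0002688 / 2.717×10⁻⁸ = 9.892 kN.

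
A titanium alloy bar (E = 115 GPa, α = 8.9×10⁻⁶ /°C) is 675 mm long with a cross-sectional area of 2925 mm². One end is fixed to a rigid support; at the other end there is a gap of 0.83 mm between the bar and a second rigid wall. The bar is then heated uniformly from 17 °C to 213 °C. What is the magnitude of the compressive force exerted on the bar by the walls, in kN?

P ≈ 173 kN

Free thermal elongation = αΔT L = 8.9×10⁻⁶ × 196 × 675 = 1.177 mm.
After closing the 0.83 mm clearance, 1.177 − 0.83 = 0.3475 mm of expansion remains to be suppressed by the wall.
So σ = E(δ_free − g)/L = 115×10³ × 0.3475/675 = 59.2 MPa.
P = σA = 59.2 × 2925 = 173.2 kN.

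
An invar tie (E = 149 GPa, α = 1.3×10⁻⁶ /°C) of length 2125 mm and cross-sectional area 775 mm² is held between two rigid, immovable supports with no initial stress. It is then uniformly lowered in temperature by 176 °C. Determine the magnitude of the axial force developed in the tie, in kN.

P ≈ 26.4 kN (tensile)

Full restraint means ε = 0, so the stress is σ = EαΔT = 149×10³ × 1.3×10⁻⁶ × 176 = 34.09 MPa.
P = AEαΔT = 775 × 149×10³ × 1.3×10⁻⁶ × 176 = 26.42 kN (tensile).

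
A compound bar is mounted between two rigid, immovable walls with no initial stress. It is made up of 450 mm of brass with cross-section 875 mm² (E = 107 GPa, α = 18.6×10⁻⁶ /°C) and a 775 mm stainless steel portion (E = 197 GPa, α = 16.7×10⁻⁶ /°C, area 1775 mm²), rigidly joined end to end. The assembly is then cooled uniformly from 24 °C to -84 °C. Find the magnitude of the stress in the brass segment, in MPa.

Free thermal contraction of the whole bar: Σ αᵢΔT Lᵢ = 18.6×10⁻⁶×108×450 + 16.7×10⁻⁶×108×775 = 2.302 mm.
The walls prevent any net length change, so an axial force P (same in every segment) develops. Compatibility: P · Σ Lᵢ/(AᵢEᵢ) = δ_free.
Σ Lᵢ/(AᵢEᵢ) = 450/(875×107×10³) + 775/(1775×197×10³) = 7.023×10⁻⁶ mm/N.
P = 2.302 / 7.023×10⁻⁶ = 327800 N = 327.8 kN, tensile.
σ_{brass} = P / A = 327800 / 875 = 374.6 MPa.

σ ≈ 375 MPa (tensile)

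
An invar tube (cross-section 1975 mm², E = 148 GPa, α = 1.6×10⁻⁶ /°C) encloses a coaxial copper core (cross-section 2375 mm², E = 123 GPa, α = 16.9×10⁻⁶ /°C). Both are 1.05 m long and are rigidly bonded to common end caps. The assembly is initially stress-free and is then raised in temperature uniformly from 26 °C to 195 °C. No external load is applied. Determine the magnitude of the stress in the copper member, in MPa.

The copper has the larger α, so on heating it would change length more than the invar if both were free. The rigid plates force a common final length, so the copper is put into compression and the invar into tension, with equal and opposite forces P (no external load).
Setting the final lengths equal and cancelling L: (α₁ − α₂)ΔT = P/(A₁E₁) + P/(A₂E₂).
|α₁ − α₂|·ΔT = 15.3×10⁻⁶ × 169 = 0.002586.
1/(A₁E₁) + 1/(A₂E₂) = 1/(1975×148×10³) + 1/(2375×123×10³) = 6.844×10⁻⁹ N⁻¹.
So P = 0.002586 / 6.844×10⁻⁹ = 377.8 kN.
σ_{copper} = P/A₂ = 377800/2375 = 159.1 MPa, compressive.

σ ≈ 159 MPa (compressive)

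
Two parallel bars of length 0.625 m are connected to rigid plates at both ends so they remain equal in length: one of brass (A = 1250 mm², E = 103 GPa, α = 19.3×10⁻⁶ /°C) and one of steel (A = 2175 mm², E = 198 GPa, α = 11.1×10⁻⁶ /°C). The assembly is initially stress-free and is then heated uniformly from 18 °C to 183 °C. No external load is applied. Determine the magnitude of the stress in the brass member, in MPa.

σ ≈ 107 MPa (compressive)

Both members must finish at the same length. With the larger α, the brass tends to over-expand; the plates restrain it, putting the brass in compression and the steel in tension. With no external load the two internal forces are equal and opposite, magnitude P.
Equating the net (thermal + elastic) strains gives |α₁ − α₂|·ΔT = P·[1/(A₁E₁) + 1/(A₂E₂)].
|α₁ − α₂|·ΔT = 8.2×10⁻⁶ × 165 = 0.001353.
1/(A₁E₁) + 1/(A₂E₂) = 1/(1250×103×10³) + 1/(2175×198×10³) = 1.009×10⁻⁸ N⁻¹.
P = 0.001353 / 1.009×10⁻⁸ = 134100 N = 134.1 kN.
σ_{brass} = P/A₁ = 134100/1250 = 107.3 MPa, compressive.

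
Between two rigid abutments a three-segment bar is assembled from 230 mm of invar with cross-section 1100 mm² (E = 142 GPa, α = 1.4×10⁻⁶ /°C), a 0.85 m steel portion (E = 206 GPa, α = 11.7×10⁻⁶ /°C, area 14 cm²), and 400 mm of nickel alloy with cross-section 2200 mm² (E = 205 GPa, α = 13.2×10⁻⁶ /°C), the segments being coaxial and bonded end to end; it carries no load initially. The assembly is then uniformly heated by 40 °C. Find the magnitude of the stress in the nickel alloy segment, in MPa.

With the walls removed the bar would change length by δ_free = Σ αᵢΔT Lᵢ = 1.4×10⁻⁶×40×230 + 11.7×10⁻⁶×40×850 + 13.2×10⁻⁶×40×400 = 0.6219 mm.
The walls prevent any net length change, so an axial force P (same in every segment) develops. Compatibility: P · Σ Lᵢ/(AᵢEᵢ) = δ_free.
The series flexibility is Σ Lᵢ/(AᵢEᵢ) = 230/(1100×142×10³) + 850/(1400×206×10³) + 400/(2200×205×10³) = 5.307×10⁻⁶ mm/N.
P = 0.6219 / 5.307×10⁻⁶ = 117200 N = 117.2 kN, compressive.
σ_{nickel alloy} = P / A = 117200 / 2200 = 53.27 MPa.

σ ≈ 53.3 MPa (compressive)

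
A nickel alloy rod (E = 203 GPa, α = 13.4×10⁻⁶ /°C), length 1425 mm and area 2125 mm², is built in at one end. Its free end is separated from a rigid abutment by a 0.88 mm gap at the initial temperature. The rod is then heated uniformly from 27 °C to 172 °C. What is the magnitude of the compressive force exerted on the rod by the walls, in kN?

P ≈ 572 kN

Free thermal elongation = αΔT L = 13.4×10⁻⁶ × 145 × 1425 = 2.769 mm.
This exceeds the 0.88 mm gap, so the wall pushes back. The portion of expansion that must be recovered elastically is δ_free − gap = 2.769 − 0.88 = 1.889 mm.
That suppressed elongation corresponds to σ = E·Δ/L = 203×10³ × 1.889/1425 = 269.1 MPa.
P = σA = 269.1 × 2125 = 571.8 kN.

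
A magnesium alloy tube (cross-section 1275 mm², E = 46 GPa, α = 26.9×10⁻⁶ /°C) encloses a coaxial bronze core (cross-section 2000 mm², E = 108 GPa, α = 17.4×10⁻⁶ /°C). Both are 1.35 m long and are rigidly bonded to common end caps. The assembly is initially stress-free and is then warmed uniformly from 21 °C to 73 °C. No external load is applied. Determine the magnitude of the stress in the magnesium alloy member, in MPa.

Equilibrium of a rigid end plate with no external load gives equal and opposite internal forces ±P in the two members. Since α_{magnesium alloy} > α_{bronze}, heating drives the magnesium alloy into compression and the bronze into tension.
Compatibility of the two members (thermal + elastic change equal): (α₁ − α₂)ΔT = P·[1/(A₁E₁) + 1/(A₂E₂)].
|α₁ − α₂|·ΔT = 9.5×10⁻⁶ × 52 = 0.000494.
1/(A₁E₁) + 1/(A₂E₂) = 1/(1275×46×10³) + 1/(2000×108×10³) = 2.168×10⁻⁸ N⁻¹.
So P = 0.000494 / 2.168×10⁻⁸ = 22.79 kN.
σ_{magnesium alloy} = P/A₁ = 22790/1275 = 17.87 MPa, compressive.

σ ≈ 17.9 MPa (compressive)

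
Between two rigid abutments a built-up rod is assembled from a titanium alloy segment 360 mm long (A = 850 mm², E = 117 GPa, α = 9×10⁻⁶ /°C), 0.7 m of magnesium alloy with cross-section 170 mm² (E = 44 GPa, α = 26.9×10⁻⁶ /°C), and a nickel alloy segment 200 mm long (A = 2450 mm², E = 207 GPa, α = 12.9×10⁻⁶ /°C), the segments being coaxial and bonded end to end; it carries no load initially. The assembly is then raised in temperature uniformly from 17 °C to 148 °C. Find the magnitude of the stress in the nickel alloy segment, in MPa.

σ ≈ 13.5 MPa (compressive)

With the walls removed the bar would change length by δ_free = Σ αᵢΔT Lᵢ = 9×10⁻⁶×131×360 + 26.9×10⁻⁶×131×700 + 12.9×10⁻⁶×131×200 = 3.229 mm.
Since the ends are fixed, an axial force P builds up, equal in every segment, with P · Σ Lᵢ/(AᵢEᵢ) = δ_free.
The series flexibility is Σ Lᵢ/(AᵢEᵢ) = 360/(850×117×10³) + 700/(170×44×10³) + 200/(2450×207×10³) = 9.76×10⁻⁵ mm/N.
So P = 3.229 / 9.76×10⁻⁵ = 33.09 kN, compressive.
σ_{nickel alloy} = P / A = 33090 / 2450 = 13.5 MPa.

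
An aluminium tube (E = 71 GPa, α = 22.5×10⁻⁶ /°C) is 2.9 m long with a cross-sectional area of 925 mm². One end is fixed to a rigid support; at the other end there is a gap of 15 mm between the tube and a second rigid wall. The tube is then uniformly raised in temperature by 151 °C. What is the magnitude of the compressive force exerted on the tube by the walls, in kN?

Free thermal elongation = αΔT L = 22.5×10⁻⁶ × 151 × 2900 = 9.853 mm.
Since δ_free = 9.85 mm is less than the 15 mm gap, the tube never touches the wall. No axial force develops.

P ≈ 0 kN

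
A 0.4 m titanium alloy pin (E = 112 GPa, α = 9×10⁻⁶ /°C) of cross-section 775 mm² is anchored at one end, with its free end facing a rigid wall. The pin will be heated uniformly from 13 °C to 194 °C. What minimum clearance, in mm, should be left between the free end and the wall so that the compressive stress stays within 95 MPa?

Free expansion if unrestrained: δ_free = αΔT L = 9×10⁻⁶ × 181 × 400 = 0.6516 mm.
A stress of 95 MPa corresponds to the wall pushing the pin back by σL/E = 95×400/(112×10³) = 0.3393 mm.
So the gap has to take up the difference, g_min = δ_free − σL/E = 0.6516 − 0.3393 = 0.3123 mm.

g ≈ 0.312 mm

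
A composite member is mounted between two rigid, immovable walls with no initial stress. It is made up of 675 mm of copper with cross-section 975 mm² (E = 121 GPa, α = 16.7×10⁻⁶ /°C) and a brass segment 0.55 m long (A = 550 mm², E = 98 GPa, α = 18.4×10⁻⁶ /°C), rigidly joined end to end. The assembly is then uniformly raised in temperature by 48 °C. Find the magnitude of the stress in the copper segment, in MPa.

If the supports were absent, the total length change would be Σ αᵢΔT Lᵢ = 16.7×10⁻⁶×48×675 + 18.4×10⁻⁶×48×550 = 1.027 mm.
The walls prevent any net length change, so an axial force P (same in every segment) develops. Compatibility: P · Σ Lᵢ/(AᵢEᵢ) = δ_free.
Σ Lᵢ/(AᵢEᵢ) = 675/(975×121×10³) + 550/(550×98×10³) = 1.593×10⁻⁵ mm/N.
Hence P = δ_free / Σ(L/AE) = 1.027/1.593×10⁻⁵ = 64.48 kN (compressive).
σ_{copper} = P / A = 64480 / 975 = 66.13 MPa.

σ ≈ 66.1 MPa (compressive)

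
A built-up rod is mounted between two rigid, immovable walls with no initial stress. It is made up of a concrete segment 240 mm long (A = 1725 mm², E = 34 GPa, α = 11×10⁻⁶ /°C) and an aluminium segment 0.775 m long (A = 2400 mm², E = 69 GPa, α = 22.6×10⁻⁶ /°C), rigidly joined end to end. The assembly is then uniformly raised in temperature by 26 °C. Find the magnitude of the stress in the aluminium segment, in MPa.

σ ≈ 24.9 MPa (compressive)

With the walls removed the bar would change length by δ_free = Σ αᵢΔT Lᵢ = 11×10⁻⁶×26×240 + 22.6×10⁻⁶×26×775 = 0.524 mm.
The walls prevent any net length change, so an axial force P (same in every segment) develops. Compatibility: P · Σ Lᵢ/(AᵢEᵢ) = δ_free.
Σ Lᵢ/(AᵢEᵢ) = 240/(1725×34×10³) + 775/(2400×69×10³) = 8.772×10⁻⁶ mm/N.
P = 0.524 / 8.772×10⁻⁶ = 59740 N = 59.74 kN, compressive.
σ_{aluminium} = P / A = 59740 / 2400 = 24.89 MPa.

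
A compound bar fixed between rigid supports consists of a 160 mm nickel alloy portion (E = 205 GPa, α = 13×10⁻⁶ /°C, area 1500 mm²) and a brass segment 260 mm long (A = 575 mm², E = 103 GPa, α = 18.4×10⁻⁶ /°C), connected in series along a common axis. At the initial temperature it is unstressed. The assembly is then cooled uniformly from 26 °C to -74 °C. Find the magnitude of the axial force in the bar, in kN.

P ≈ 140 kN (tensile)

If the supports were absent, the total length change would be Σ αᵢΔT Lᵢ = 13×10⁻⁶×100×160 + 18.4×10⁻⁶×100×260 = 0.6864 mm.
The rigid supports impose zero overall length change; the single axial force P common to all segments must satisfy P Σ Lᵢ/(AᵢEᵢ) = δ_free.
The series flexibility is Σ Lᵢ/(AᵢEᵢ) = 160/(1500×205×10³) + 260/(575×103×10³) = 4.91×10⁻⁶ mm/N.
So P = 0.6864 / 4.91×10⁻⁶ = 139.8 kN, tensile.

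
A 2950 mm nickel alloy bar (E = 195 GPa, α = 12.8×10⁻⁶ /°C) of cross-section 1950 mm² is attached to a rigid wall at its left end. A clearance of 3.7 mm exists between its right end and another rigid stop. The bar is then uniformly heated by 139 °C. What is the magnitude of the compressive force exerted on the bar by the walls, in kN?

If the wall were absent the bar would grow by αΔT L = 12.8×10⁻⁶ × 139 × 2950 = 5.249 mm.
After closing the 3.7 mm clearance, 5.249 − 3.7 = 1.549 mm of expansion remains to be suppressed by the wall.
That suppressed elongation corresponds to σ = E·Δ/L = 195×10³ × 1.549/2950 = 102.4 MPa.
Force on the wall = σA = 102.4 × 1950 mm² = 199.6 kN.

P ≈ 200 kN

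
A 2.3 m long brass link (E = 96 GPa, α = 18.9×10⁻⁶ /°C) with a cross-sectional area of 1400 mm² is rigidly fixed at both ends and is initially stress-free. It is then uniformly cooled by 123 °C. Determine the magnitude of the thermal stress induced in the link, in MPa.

σ ≈ 223 MPa (tensile)

With length fixed, the mechanical strain must cancel the thermal strain αΔT = 18.9×10⁻⁶ × 123 = 2324.7×10⁻⁶.
σ = EαΔT = 96×10³ × 18.9×10⁻⁶ × 123 = 223.2 MPa (tensile; the link is trying to contract).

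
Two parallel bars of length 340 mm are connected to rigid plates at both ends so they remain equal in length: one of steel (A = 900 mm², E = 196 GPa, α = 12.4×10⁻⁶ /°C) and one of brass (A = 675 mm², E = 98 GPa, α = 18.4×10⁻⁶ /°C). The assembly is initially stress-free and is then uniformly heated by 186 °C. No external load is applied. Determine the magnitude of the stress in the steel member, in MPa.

σ ≈ 59.7 MPa (tensile)

Equilibrium of a rigid end plate with no external load gives equal and opposite internal forces ±P in the two members. Since α_{brass} > α_{steel}, heating drives the brass into compression and the steel into tension.
Compatibility of the two members (thermal + elastic change equal): (α₁ − α₂)ΔT = P·[1/(A₁E₁) + 1/(A₂E₂)].
|α₁ − α₂|·ΔT = 6×10⁻⁶ × 186 = 0.001116.
1/(A₁E₁) + 1/(A₂E₂) = 1/(900×196×10³) + 1/(675×98×10³) = 2.079×10⁻⁸ N⁻¹.
P = 0.001116 / 2.079×10⁻⁸ = 53690 N = 53.69 kN.
σ_{steel} = P/A₁ = 53690/900 = 59.66 MPa, tensile.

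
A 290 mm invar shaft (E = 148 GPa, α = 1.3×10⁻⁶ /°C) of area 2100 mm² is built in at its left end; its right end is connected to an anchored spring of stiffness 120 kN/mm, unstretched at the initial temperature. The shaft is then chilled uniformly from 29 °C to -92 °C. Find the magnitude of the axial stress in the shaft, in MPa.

The unrestrained thermal change is αΔT L = 1.3×10⁻⁶ × 121 × 290 = 0.04562 mm.
With a force P in the spring, the elastic change of the shaft is PL/(AE) and that of the spring is P/k; compatibility requires their sum to equal δ_free.
So P = δ_free / [L/(AE) + 1/k] = 0.04562 / [ 290/(2100×148×10³) + 1/(120×10³) ].
P = 0.04562 / 9.266×10⁻⁶ = 4923 N.
σ = P/A = 4923/2100 = 2.344 MPa.

σ ≈ 2.34 MPa (tensile)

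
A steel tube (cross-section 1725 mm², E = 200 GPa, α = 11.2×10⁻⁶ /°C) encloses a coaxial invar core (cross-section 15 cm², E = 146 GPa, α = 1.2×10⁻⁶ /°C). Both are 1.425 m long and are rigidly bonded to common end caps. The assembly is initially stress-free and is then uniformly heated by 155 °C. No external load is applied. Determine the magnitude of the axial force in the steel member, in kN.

The steel has the larger α, so on heating it would change length more than the invar if both were free. The rigid plates force a common final length, so the steel is put into compression and the invar into tension, with equal and opposite forces P (no external load).
Compatibility of the two members (thermal + elastic change equal): (α₁ − α₂)ΔT = P·[1/(A₁E₁) + 1/(A₂E₂)].
|α₁ − α₂|·ΔT = 10×10⁻⁶ × 155 = 0.00155.
1/(A₁E₁) + 1/(A₂E₂) = 1/(1725×200×10³) + 1/(1500×146×10³) = 7.465×10⁻⁹ N⁻¹.
P = 0.00155 / 7.465×10⁻⁹ = 207600 N = 207.6 kN.

P ≈ 208 kN (compressive in the steel)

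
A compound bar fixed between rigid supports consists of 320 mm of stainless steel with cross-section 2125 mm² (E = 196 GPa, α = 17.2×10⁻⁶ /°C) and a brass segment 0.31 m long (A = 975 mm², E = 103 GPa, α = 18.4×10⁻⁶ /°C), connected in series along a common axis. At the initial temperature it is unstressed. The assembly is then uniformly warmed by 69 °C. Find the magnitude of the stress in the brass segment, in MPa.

Free thermal expansion of the whole bar: Σ αᵢΔT Lᵢ = 17.2×10⁻⁶×69×320 + 18.4×10⁻⁶×69×310 = 0.7734 mm.
Since the ends are fixed, an axial force P builds up, equal in every segment, with P · Σ Lᵢ/(AᵢEᵢ) = δ_free.
Σ Lᵢ/(AᵢEᵢ) = 320/(2125×196×10³) + 310/(975×103×10³) = 3.855×10⁻⁶ mm/N.
Hence P = δ_free / Σ(L/AE) = 0.7734/3.855×10⁻⁶ = 200.6 kN (compressive).
σ_{brass} = P / A = 200600 / 975 = 205.7 MPa.

σ ≈ 206 MPa (compressive)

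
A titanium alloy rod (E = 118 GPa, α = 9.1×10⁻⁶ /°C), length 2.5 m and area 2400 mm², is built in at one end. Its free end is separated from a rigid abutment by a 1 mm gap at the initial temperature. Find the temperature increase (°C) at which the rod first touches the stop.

Contact occurs when the free expansion equals the gap: αΔT L = 1 mm.
ΔT = 1 / (9.1×10⁻⁶ × 2500) = 43.96 °C.

ΔT ≈ 44 °C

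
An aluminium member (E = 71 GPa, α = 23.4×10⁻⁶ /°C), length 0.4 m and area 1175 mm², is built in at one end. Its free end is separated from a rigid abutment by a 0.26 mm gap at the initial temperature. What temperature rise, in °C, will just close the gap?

Contact occurs when the free expansion equals the gap: αΔT L = 0.26 mm.
So ΔT = g/(αL) = 0.26/(23.4×10⁻⁶ × 400) = 27.78 °C.

ΔT ≈ 27.8 °C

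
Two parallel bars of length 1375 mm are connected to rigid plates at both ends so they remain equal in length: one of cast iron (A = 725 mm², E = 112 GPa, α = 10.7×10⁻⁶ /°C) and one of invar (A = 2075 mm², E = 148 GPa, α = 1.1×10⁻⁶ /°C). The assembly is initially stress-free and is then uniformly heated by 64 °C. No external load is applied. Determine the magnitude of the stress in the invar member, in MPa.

σ ≈ 19 MPa (tensile)

The cast iron has the larger α, so on heating it would change length more than the invar if both were free. The rigid plates force a common final length, so the cast iron is put into compression and the invar into tension, with equal and opposite forces P (no external load).
Setting the final lengths equal and cancelling L: (α₁ − α₂)ΔT = P/(A₁E₁) + P/(A₂E₂).
|α₁ − α₂|·ΔT = 9.6×10⁻⁶ × 64 = 0.0006144.
1/(A₁E₁) + 1/(A₂E₂) = 1/(725×112×10³) + 1/(2075×148×10³) = 1.557×10⁻⁸ N⁻¹.
So P = 0.0006144 / 1.557×10⁻⁸ = 39.46 kN.
σ_{invar} = P/A₂ = 39460/2075 = 19.02 MPa, tensile.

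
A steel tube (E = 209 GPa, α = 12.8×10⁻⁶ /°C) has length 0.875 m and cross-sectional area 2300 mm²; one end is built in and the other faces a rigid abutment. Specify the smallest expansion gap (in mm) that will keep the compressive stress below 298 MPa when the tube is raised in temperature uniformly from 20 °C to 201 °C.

g ≈ 0.78 mm

With no wall the tube would lengthen by αΔT L = 12.8×10⁻⁶ × 181 × 875 = 2.027 mm.
At the allowable stress the elastic shortening the wall may impose is σL/E = 298 × 875 / (209×10³) = 1.248 mm.
The gap must absorb the remainder: g_min = 2.027 − 1.248 = 0.7796 mm.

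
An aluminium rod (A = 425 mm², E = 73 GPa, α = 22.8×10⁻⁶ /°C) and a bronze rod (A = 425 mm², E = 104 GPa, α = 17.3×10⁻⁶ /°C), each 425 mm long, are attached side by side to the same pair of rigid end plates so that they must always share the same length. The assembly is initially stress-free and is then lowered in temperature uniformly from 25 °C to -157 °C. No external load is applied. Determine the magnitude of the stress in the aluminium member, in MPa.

The aluminium has the larger α, so on cooling it would change length more than the bronze if both were free. The rigid plates force a common final length, so the aluminium is put into tension and the bronze into compression, with equal and opposite forces P (no external load).
Setting the final lengths equal and cancelling L: (α₁ − α₂)ΔT = P/(A₁E₁) + P/(A₂E₂).
|α₁ − α₂|·ΔT = 5.5×10⁻⁶ × 182 = 0.001001.
1/(A₁E₁) + 1/(A₂E₂) = 1/(425×73×10³) + 1/(425×104×10³) = 5.486×10⁻⁸ N⁻¹.
P = 0.001001 / 5.486×10⁻⁸ = 18250 N = 18.25 kN.
σ_{aluminium} = P/A₁ = 18250/425 = 42.94 MPa, tensile.

σ ≈ 42.9 MPa (tensile)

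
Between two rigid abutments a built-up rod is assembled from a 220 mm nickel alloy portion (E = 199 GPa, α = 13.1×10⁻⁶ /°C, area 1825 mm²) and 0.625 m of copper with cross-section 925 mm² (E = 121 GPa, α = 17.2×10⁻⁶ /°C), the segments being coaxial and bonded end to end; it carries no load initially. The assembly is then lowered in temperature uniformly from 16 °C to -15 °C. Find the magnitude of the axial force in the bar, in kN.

P ≈ 68.3 kN (tensile)

With the walls removed the bar would change length by δ_free = Σ αᵢΔT Lᵢ = 13.1×10⁻⁶×31×220 + 17.2×10⁻⁶×31×625 = 0.4226 mm.
The rigid supports impose zero overall length change; the single axial force P common to all segments must satisfy P Σ Lᵢ/(AᵢEᵢ) = δ_free.
The series flexibility is Σ Lᵢ/(AᵢEᵢ) = 220/(1825×199×10³) + 625/(925×121×10³) = 6.19×10⁻⁶ mm/N.
So P = 0.4226 / 6.19×10⁻⁶ = 68.27 kN, tensile.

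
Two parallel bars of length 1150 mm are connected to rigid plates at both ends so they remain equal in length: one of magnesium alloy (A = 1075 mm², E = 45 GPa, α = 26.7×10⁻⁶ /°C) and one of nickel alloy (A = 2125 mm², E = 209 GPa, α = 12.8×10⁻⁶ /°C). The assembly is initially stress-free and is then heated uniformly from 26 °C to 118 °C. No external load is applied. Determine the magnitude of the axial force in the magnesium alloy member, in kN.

P ≈ 55.8 kN (compressive in the magnesium alloy)

Equilibrium of a rigid end plate with no external load gives equal and opposite internal forces ±P in the two members. Since α_{magnesium alloy} > α_{nickel alloy}, heating drives the magnesium alloy into compression and the nickel alloy into tension.
Equating the net (thermal + elastic) strains gives |α₁ − α₂|·ΔT = P·[1/(A₁E₁) + 1/(A₂E₂)].
|α₁ − α₂|·ΔT = 13.9×10⁻⁶ × 92 = 0.001279.
1/(A₁E₁) + 1/(A₂E₂) = 1/(1075×45×10³) + 1/(2125×209×10³) = 2.292×10⁻⁸ N⁻¹.
P = 0.001279 / 2.292×10⁻⁸ = 55790 N = 55.79 kN.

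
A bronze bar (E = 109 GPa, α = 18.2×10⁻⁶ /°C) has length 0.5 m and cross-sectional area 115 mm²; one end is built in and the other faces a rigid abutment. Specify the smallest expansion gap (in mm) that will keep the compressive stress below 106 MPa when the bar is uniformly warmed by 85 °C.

g ≈ 0.287 mm

Free expansion if unrestrained: δ_free = αΔT L = 18.2×10⁻⁶ × 85 × 500 = 0.7735 mm.
At the allowable stress the elastic shortening the wall may impose is σL/E = 106 × 500 / (109×10³) = 0.4862 mm.
The gap must absorb the remainder: g_min = 0.7735 − 0.4862 = 0.2873 mm.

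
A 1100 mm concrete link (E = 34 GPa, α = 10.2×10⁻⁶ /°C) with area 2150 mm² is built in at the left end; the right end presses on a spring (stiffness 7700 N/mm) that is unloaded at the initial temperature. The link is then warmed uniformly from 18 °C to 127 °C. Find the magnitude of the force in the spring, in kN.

If the spring were absent the link would lengthen by αΔT L = 10.2×10⁻⁶ × 109 × 1100 = 1.223 mm.
With a force P in the spring, the elastic change of the link is PL/(AE) and that of the spring is P/k; compatibility requires their sum to equal δ_free.
So P = δ_free / [L/(AE) + 1/k] = 1.223 / [ 1100/(2150×34×10³) + 1/(7700) ].
P = 1.223 / 0.0001449 = 8439 N.

P ≈ 8.44 kN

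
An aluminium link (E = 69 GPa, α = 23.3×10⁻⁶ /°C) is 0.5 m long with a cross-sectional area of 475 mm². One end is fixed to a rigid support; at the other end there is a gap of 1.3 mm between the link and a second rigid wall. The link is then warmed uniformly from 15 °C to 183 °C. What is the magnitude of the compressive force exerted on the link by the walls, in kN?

Unrestrained expansion: δ_free = αΔT L = 23.3×10⁻⁶ × 168 × 500 = 1.957 mm.
This exceeds the 1.3 mm gap, so the wall pushes back. The portion of expansion that must be recovered elastically is δ_free − gap = 1.957 − 1.3 = 0.6572 mm.
So σ = E(δ_free − g)/L = 69×10³ × 0.6572/500 = 90.69 MPa.
Force on the wall = σA = 90.69 × 475 mm² = 43.08 kN.

P ≈ 43.1 kN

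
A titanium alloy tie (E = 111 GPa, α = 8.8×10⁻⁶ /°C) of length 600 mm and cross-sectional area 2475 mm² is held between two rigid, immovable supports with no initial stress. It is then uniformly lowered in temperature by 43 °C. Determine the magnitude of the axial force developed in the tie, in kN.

P ≈ 104 kN (tensile)

Full restraint means ε = 0, so the stress is σ = EαΔT = 111×10³ × 8.8×10⁻⁶ × 43 = 42 MPa.
Then P = σA = 42 × 2475 mm² = 104 kN, tensile.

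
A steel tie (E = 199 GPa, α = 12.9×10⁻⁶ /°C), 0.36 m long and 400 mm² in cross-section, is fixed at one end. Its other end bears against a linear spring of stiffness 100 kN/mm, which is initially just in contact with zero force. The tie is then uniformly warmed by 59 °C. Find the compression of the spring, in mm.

δ ≈ 0.189 mm

The unrestrained thermal change is αΔT L = 12.9×10⁻⁶ × 59 × 360 = 0.274 mm.
Let P be the compressive force at the spring. The tie shortens elastically by PL/(AE) and the spring compresses by P/k; together these equal δ_free.
So P = δ_free / [L/(AE) + 1/k] = 0.274 / [ 360/(400×199×10³) + 1/(100×10³) ].
P = 0.274 / 1.452×10⁻⁵ = 18870 N.
Spring compression = P/k = 18870/(100×10³) = 0.1887 mm.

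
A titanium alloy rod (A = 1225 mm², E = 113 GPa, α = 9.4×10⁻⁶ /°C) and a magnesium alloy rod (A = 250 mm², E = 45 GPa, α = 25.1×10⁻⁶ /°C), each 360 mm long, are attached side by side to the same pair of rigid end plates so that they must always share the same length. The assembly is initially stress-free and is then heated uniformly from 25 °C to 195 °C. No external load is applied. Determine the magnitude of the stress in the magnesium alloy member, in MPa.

σ ≈ 111 MPa (compressive)

The magnesium alloy has the larger α, so on heating it would change length more than the titanium alloy if both were free. The rigid plates force a common final length, so the magnesium alloy is put into compression and the titanium alloy into tension, with equal and opposite forces P (no external load).
Compatibility of the two members (thermal + elastic change equal): (α₁ − α₂)ΔT = P·[1/(A₁E₁) + 1/(A₂E₂)].
|α₁ − α₂|·ΔT = 15.7×10⁻⁶ × 170 = 0.002669.
1/(A₁E₁) + 1/(A₂E₂) = 1/(1225×113×10³) + 1/(250×45×10³) = 9.611×10⁻⁸ N⁻¹.
So P = 0.002669 / 9.611×10⁻⁸ = 27.77 kN.
σ_{magnesium alloy} = P/A₂ = 27770/250 = 111.1 MPa, compressive.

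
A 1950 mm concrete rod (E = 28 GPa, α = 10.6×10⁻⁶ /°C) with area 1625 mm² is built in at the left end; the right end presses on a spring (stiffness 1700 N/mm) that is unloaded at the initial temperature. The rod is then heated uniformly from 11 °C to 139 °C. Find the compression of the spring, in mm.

δ ≈ 2.47 mm

Free thermal expansion: δ_free = αΔT L = 10.6×10⁻⁶ × 128 × 1950 = 2.646 mm.
Let P be the compressive force at the spring. The rod shortens elastically by PL/(AE) and the spring compresses by P/k; together these equal δ_free.
P [ L/(AE) + 1/k ] = δ_free → P [ 1950/(1625×28×10³) + 1/(1700) ] = 2.646.
P = 2.646 / 0.0006311 = 4192 N.
Spring compression = P/k = 4192/(1700) = 2.466 mm.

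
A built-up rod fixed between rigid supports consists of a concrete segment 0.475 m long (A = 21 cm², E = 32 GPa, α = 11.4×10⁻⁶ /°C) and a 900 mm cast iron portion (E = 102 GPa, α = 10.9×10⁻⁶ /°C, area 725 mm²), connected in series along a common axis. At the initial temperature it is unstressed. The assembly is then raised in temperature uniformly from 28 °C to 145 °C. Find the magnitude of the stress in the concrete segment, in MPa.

With the walls removed the bar would change length by δ_free = Σ αᵢΔT Lᵢ = 11.4×10⁻⁶×117×475 + 10.9×10⁻⁶×117×900 = 1.781 mm.
The rigid supports impose zero overall length change; the single axial force P common to all segments must satisfy P Σ Lᵢ/(AᵢEᵢ) = δ_free.
The series flexibility is Σ Lᵢ/(AᵢEᵢ) = 475/(2100×32×10³) + 900/(725×102×10³) = 1.924×10⁻⁵ mm/N.
Hence P = δ_free / Σ(L/AE) = 1.781/1.924×10⁻⁵ = 92.59 kN (compressive).
σ_{concrete} = P / A = 92590 / 2100 = 44.09 MPa.

σ ≈ 44.1 MPa (compressive)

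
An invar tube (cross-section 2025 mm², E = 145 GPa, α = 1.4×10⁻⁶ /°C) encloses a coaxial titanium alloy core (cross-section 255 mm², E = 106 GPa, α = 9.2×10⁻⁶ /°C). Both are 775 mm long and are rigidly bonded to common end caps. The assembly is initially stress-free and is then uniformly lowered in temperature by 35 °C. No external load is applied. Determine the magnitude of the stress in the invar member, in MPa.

σ ≈ 3.34 MPa (compressive)

The titanium alloy has the larger α, so on cooling it would change length more than the invar if both were free. The rigid plates force a common final length, so the titanium alloy is put into tension and the invar into compression, with equal and opposite forces P (no external load).
Setting the final lengths equal and cancelling L: (α₁ − α₂)ΔT = P/(A₁E₁) + P/(A₂E₂).
|α₁ − α₂|·ΔT = 7.8×10⁻⁶ × 35 = 0.000273.
1/(A₁E₁) + 1/(A₂E₂) = 1/(2025×145×10³) + 1/(255×106×10³) = 4.04×10⁻⁸ N⁻¹.
So P = 0.000273 / 4.04×10⁻⁸ = 6.757 kN.
σ_{invar} = P/A₁ = 6757/2025 = 3.337 MPa, compressive.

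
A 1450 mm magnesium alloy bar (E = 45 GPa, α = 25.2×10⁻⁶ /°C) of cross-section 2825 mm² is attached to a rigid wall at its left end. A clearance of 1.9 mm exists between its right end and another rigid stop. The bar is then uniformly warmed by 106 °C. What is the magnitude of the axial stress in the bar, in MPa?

σ ≈ 61.2 MPa (compressive)

If the wall were absent the bar would grow by αΔT L = 25.2×10⁻⁶ × 106 × 1450 = 3.873 mm.
After closing the 1.9 mm clearance, 3.873 − 1.9 = 1.973 mm of expansion remains to be suppressed by the wall.
Compatibility: PL/(AE) = 1.973 mm, so σ = P/A = E × (1.973/1450) = 61.24 MPa.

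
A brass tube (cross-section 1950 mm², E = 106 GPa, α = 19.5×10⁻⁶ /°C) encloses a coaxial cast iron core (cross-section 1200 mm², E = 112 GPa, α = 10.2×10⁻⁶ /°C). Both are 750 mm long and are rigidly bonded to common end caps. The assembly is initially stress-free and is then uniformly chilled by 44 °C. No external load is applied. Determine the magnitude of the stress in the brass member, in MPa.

σ ≈ 17.1 MPa (tensile)

Equilibrium of a rigid end plate with no external load gives equal and opposite internal forces ±P in the two members. Since α_{brass} > α_{cast iron}, cooling drives the brass into tension and the cast iron into compression.
Setting the final lengths equal and cancelling L: (α₁ − α₂)ΔT = P/(A₁E₁) + P/(A₂E₂).
|α₁ − α₂|·ΔT = 9.3×10⁻⁶ × 44 = 0.0004092.
1/(A₁E₁) + 1/(A₂E₂) = 1/(1950×106×10³) + 1/(1200×112×10³) = 1.228×10⁻⁸ N⁻¹.
P = 0.0004092 / 1.228×10⁻⁸ = 33330 N = 33.33 kN.
σ_{brass} = P/A₁ = 33330/1950 = 17.09 MPa, tensile.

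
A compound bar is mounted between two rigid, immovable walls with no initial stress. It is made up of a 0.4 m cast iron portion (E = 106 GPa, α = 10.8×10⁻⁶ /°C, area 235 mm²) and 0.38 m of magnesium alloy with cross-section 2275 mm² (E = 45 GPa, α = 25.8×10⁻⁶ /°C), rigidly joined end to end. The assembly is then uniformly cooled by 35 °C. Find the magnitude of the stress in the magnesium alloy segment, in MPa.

With the walls removed the bar would change length by δ_free = Σ αᵢΔT Lᵢ = 10.8×10⁻⁶×35×400 + 25.8×10⁻⁶×35×380 = 0.4943 mm.
Since the ends are fixed, an axial force P builds up, equal in every segment, with P · Σ Lᵢ/(AᵢEᵢ) = δ_free.
The series flexibility is Σ Lᵢ/(AᵢEᵢ) = 400/(235×106×10³) + 380/(2275×45×10³) = 1.977×10⁻⁵ mm/N.
So P = 0.4943 / 1.977×10⁻⁵ = 25 kN, tensile.
σ_{magnesium alloy} = P / A = 25000 / 2275 = 10.99 MPa.

σ ≈ 11 MPa (tensile)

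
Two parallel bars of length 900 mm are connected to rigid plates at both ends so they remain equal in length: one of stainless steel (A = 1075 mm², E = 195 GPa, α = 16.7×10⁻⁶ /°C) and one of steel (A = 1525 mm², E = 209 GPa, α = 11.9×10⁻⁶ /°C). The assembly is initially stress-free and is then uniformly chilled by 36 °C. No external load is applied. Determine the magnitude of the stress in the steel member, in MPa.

σ ≈ 14.3 MPa (compressive)

Equilibrium of a rigid end plate with no external load gives equal and opposite internal forces ±P in the two members. Since α_{stainless steel} > α_{steel}, cooling drives the stainless steel into tension and the steel into compression.
Compatibility of the two members (thermal + elastic change equal): (α₁ − α₂)ΔT = P·[1/(A₁E₁) + 1/(A₂E₂)].
|α₁ − α₂|·ΔT = 4.8×10⁻⁶ × 36 = 0.0001728.
1/(A₁E₁) + 1/(A₂E₂) = 1/(1075×195×10³) + 1/(1525×209×10³) = 7.908×10⁻⁹ N⁻¹.
P = 0.0001728 / 7.908×10⁻⁹ = 21850 N = 21.85 kN.
σ_{steel} = P/A₂ = 21850/1525 = 14.33 MPa, compressive.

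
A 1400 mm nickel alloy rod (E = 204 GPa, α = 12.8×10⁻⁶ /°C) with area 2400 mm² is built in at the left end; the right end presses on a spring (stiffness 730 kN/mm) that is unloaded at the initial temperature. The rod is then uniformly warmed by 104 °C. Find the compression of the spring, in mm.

δ ≈ 0.604 mm

If the spring were absent the rod would lengthen by αΔT L = 12.8×10⁻⁶ × 104 × 1400 = 1.864 mm.
Let P be the compressive force at the spring. The rod shortens elastically by PL/(AE) and the spring compresses by P/k; together these equal δ_free.
So P = δ_free / [L/(AE) + 1/k] = 1.864 / [ 1400/(2400×204×10³) + 1/(730×10³) ].
P = 1.864 / 4.229×10⁻⁶ = 440700 N.
Spring compression = P/k = 440700/(730×10³) = 0.6036 mm.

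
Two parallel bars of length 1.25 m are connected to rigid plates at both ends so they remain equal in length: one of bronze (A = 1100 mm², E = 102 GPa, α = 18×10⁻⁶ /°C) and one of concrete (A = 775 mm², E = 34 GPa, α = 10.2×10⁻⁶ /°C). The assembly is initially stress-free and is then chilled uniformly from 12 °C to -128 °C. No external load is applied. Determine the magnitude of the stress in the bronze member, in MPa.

Both members must finish at the same length. With the larger α, the bronze tends to over-contract; the plates restrain it, putting the bronze in tension and the concrete in compression. With no external load the two internal forces are equal and opposite, magnitude P.
Compatibility of the two members (thermal + elastic change equal): (α₁ − α₂)ΔT = P·[1/(A₁E₁) + 1/(A₂E₂)].
|α₁ − α₂|·ΔT = 7.8×10⁻⁶ × 140 = 0.001092.
1/(A₁E₁) + 1/(A₂E₂) = 1/(1100×102×10³) + 1/(775×34×10³) = 4.686×10⁻⁸ N⁻¹.
So P = 0.001092 / 4.686×10⁻⁸ = 23.3 kN.
σ_{bronze} = P/A₁ = 23300/1100 = 21.18 MPa, tensile.

σ ≈ 21.2 MPa (tensile)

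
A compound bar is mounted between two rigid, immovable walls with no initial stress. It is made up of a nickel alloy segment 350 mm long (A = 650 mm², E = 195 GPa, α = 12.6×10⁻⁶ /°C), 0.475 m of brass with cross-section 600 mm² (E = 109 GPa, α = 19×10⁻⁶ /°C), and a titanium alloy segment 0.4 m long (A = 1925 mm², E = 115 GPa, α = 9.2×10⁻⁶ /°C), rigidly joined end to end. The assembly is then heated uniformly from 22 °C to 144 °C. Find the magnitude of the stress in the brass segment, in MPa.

With the walls removed the bar would change length by δ_free = Σ αᵢΔT Lᵢ = 12.6×10⁻⁶×122×350 + 19×10⁻⁶×122×475 + 9.2×10⁻⁶×122×400 = 2.088 mm.
The walls prevent any net length change, so an axial force P (same in every segment) develops. Compatibility: P · Σ Lᵢ/(AᵢEᵢ) = δ_free.
Σ Lᵢ/(AᵢEᵢ) = 350/(650×195×10³) + 475/(600×109×10³) + 400/(1925×115×10³) = 1.183×10⁻⁵ mm/N.
Hence P = δ_free / Σ(L/AE) = 2.088/1.183×10⁻⁵ = 176.5 kN (compressive).
σ_{brass} = P / A = 176500 / 600 = 294.1 MPa.

σ ≈ 294 MPa (compressive)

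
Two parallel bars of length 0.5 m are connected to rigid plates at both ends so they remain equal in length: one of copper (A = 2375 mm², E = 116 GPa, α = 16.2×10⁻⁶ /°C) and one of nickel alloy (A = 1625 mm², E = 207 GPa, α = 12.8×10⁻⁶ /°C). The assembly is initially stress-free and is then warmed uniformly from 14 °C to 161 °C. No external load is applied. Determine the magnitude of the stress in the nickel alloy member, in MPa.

Equilibrium of a rigid end plate with no external load gives equal and opposite internal forces ±P in the two members. Since α_{copper} > α_{nickel alloy}, heating drives the copper into compression and the nickel alloy into tension.
Setting the final lengths equal and cancelling L: (α₁ − α₂)ΔT = P/(A₁E₁) + P/(A₂E₂).
|α₁ − α₂|·ΔT = 3.4×10⁻⁶ × 147 = 0.0004998.
1/(A₁E₁) + 1/(A₂E₂) = 1/(2375×116×10³) + 1/(1625×207×10³) = 6.603×10⁻⁹ N⁻¹.
P = 0.0004998 / 6.603×10⁻⁹ = 75700 N = 75.7 kN.
σ_{nickel alloy} = P/A₂ = 75700/1625 = 46.58 MPa, tensile.

σ ≈ 46.6 MPa (tensile)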